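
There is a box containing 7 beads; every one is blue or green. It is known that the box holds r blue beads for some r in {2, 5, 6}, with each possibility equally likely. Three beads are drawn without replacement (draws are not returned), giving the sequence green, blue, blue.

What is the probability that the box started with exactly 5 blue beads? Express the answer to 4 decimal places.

0.5000

Compute the likelihood of the observed sequence for each case: P(data | r = 2) = (5/7)(2/6)(1/5) = 1/21; P(data | r = 5) = (2/7)(5/6)(4/5) = 4/21; P(data | r = 6) = (1/7)(6/6)(5/5) = 1/7.
Weighting by the prior gives 1/3 · 1/21 = 1/63, 1/3 · 4/21 = 4/63, 1/3 · 1/7 = 1/21; these sum to 8/63.
Hence P(r = 5 | data) = (4/63) / (8/63) = 1/2.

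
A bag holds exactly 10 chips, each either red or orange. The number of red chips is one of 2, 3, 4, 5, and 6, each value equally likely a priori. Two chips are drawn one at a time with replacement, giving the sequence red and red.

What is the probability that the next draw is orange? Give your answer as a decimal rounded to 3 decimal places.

Under each hypothesis, the probability of the observed sequence is: P(data | r = 2) = (2/10)(2/10) = 1/25; P(data | r = 3) = (3/10)(3/10) = 9/100; P(data | r = 4) = (4/10)(4/10) = 4/25; P(data | r = 5) = (5/10)(5/10) = 1/4; P(data | r = 6) = (6/10)(6/10) = 9/25.
Multiplying each by its prior: 1/5 · 1/25 = 1/125, 1/5 · 9/100 = 9/500, 1/5 · 4/25 = 4/125, 1/5 · 1/4 = 1/20, 1/5 · 9/25 = 9/125; with total 9/50.
The posterior is then P(r = 2 | data) = 2/45, P(r = 3 | data) = 1/10, P(r = 4 | data) = 8/45, P(r = 5 | data) = 5/18, P(r = 6 | data) = 2/5.
So P(orange next | data) = Σ P(orange next | H) P(H | data) = (4/5)(2/45) + (7/10)(1/10) + (3/5)(8/45) + (1/2)(5/18) + (2/5)(2/5) = 23/45.

0.511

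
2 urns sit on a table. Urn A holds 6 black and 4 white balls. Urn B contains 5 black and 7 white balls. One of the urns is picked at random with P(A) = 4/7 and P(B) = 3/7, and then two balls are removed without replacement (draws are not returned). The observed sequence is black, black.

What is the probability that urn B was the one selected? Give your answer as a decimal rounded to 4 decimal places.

Compute the likelihood of the observed sequence for each case: P(data | urn A) = (6/10)(5/9) = 1/3; P(data | urn B) = (5/12)(4/11) = 5/33.
The prior-weighted likelihoods are 4/7 · 1/3 = 4/21, 3/7 · 5/33 = 5/77; with total 59/231.
Therefore the posterior P(urn B | data) = (5/77) / (59/231) = 15/59.

0.2542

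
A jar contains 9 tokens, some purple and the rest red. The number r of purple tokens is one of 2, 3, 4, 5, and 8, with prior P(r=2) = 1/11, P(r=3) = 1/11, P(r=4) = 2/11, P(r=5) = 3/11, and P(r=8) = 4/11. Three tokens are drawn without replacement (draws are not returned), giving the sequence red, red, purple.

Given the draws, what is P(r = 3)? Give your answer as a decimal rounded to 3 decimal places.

Under each hypothesis, the probability of the observed sequence is: P(data | r = 2) = (7/9)(6/8)(2/7) = 0.16667; P(data | r = 3) = (6/9)(5/8)(3/7) = 0.17857; P(data | r = 4) = (5/9)(4/8)(4/7) = 0.15873; P(data | r = 5) = (4/9)(3/8)(5/7) = 0.11905; P(data | r = 8) = (1/9)(0/8) = 0.
The prior-weighted likelihoods are 1/11 · 0.16667 = 0.015152, 1/11 · 0.17857 = 0.016234, 2/11 · 0.15873 = 0.02886, 3/11 · 0.11905 = 0.032468, 4/11 · 0 = 0; summing to 0.092713.
Hence P(r = 3 | data) = (0.016234) / (0.092713) = 0.1751.

0.175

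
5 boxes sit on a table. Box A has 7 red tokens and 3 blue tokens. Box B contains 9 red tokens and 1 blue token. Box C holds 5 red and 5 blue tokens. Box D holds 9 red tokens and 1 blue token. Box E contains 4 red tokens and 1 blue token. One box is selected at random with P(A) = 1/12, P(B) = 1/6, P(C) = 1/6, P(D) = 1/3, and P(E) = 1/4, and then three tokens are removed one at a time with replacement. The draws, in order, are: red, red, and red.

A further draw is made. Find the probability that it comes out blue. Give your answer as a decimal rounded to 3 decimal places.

0.150

Under each hypothesis, the probability of the observed sequence is: P(data | box A) = (7/10)(7/10)(7/10) = 0.343; P(data | box B) = (9/10)(9/10)(9/10) = 0.729; P(data | box C) = (5/10)(5/10)(5/10) = 0.125; P(data | box D) = (9/10)(9/10)(9/10) = 0.729; P(data | box E) = (4/5)(4/5)(4/5) = 0.512.
The prior-weighted likelihoods are 1/12 · 0.343 = 0.028583, 1/6 · 0.729 = 0.1215, 1/6 · 0.125 = 0.020833, 1/3 · 0.729 = 0.243, 1/4 · 0.512 = 0.128; with total 0.54192.
Normalising, the posterior is P(box A | data) = 0.052745, P(box B | data) = 0.2242, P(box C | data) = 0.038444, P(box D | data) = 0.44841, P(box E | data) = 0.2362.
The predictive probability is P(blue next | data) = (3/10)(0.052745) + (1/10)(0.2242) + (1/2)(0.038444) + (1/10)(0.44841) + (1/5)(0.2362) = 0.14955.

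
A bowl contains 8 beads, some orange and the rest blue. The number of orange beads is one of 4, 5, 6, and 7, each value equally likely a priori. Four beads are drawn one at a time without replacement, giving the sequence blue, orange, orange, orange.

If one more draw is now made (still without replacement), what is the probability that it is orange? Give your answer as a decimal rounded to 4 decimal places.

0.6942

Compute the likelihood of the observed sequence for each case: P(data | r = 4) = (4/8)(4/7)(3/6)(2/5) = 0.057143; P(data | r = 5) = (3/8)(5/7)(4/6)(3/5) = 0.10714; P(data | r = 6) = (2/8)(6/7)(5/6)(4/5) = 0.14286; P(data | r = 7) = (1/8)(7/7)(6/6)(5/5) = 0.125.
Weighting by the prior gives 1/4 · 0.057143 = 0.014286, 1/4 · 0.10714 = 0.026786, 1/4 · 0.14286 = 0.035714, 1/4 · 0.125 = 0.03125; these sum to 0.10804.
The posterior is then P(r = 4 | data) = 0.13223, P(r = 5 | data) = 0.24793, P(r = 6 | data) = 0.33058, P(r = 7 | data) = 0.28926.
The predictive probability is P(orange next | data) = (1/4)(0.13223) + (1/2)(0.24793) + (3/4)(0.33058) + (1)(0.28926) = 0.69421.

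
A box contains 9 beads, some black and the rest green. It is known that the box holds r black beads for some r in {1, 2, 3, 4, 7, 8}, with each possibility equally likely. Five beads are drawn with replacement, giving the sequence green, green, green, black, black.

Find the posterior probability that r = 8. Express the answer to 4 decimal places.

For each hypothesis, P(data | H) works out to: P(data | r = 1) = (8/9)(8/9)(8/9)(1/9)(1/9) = 0.0086708; P(data | r = 2) = (7/9)(7/9)(7/9)(2/9)(2/9) = 0.023235; P(data | r = 3) = (6/9)(6/9)(6/9)(3/9)(3/9) = 0.032922; P(data | r = 4) = (5/9)(5/9)(5/9)(4/9)(4/9) = 0.03387; P(data | r = 7) = (2/9)(2/9)(2/9)(7/9)(7/9) = 0.0066386; P(data | r = 8) = (1/9)(1/9)(1/9)(8/9)(8/9) = 0.0010838.
Multiplying each by its prior: 1/6 · 0.0086708 = 0.0014451, 1/6 · 0.023235 = 0.0038725, 1/6 · 0.032922 = 0.005487, 1/6 · 0.03387 = 0.005645, 1/6 · 0.0066386 = 0.0011064, 1/6 · 0.0010838 = 0.00018064; these sum to 0.017737.
Therefore the posterior P(r = 8 | data) = (0.00018064) / (0.017737) = 0.010185.

0.0102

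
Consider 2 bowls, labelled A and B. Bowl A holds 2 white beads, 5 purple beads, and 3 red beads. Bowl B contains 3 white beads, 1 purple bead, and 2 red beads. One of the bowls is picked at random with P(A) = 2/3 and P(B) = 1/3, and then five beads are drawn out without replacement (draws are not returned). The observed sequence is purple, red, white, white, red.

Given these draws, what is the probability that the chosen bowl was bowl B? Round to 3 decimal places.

Under each hypothesis, the probability of the observed sequence is: P(data | bowl A) = (5/10)(3/9)(2/8)(1/7)(2/6) = 0.0019841; P(data | bowl B) = (1/6)(2/5)(3/4)(2/3)(1/2) = 0.016667.
The prior-weighted likelihoods are 2/3 · 0.0019841 = 0.0013228, 1/3 · 0.016667 = 0.0055556; these sum to 0.0068783.
By Bayes' rule, P(bowl B | data) = (0.0055556) / (0.0068783) = 0.80769.

0.808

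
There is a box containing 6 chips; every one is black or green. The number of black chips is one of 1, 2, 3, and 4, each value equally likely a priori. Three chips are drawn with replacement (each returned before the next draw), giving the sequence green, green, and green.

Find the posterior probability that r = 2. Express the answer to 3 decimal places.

Under each hypothesis, the probability of the observed sequence is: P(data | r = 1) = (5/6)(5/6)(5/6) = 125/216; P(data | r = 2) = (4/6)(4/6)(4/6) = 8/27; P(data | r = 3) = (3/6)(3/6)(3/6) = 1/8; P(data | r = 4) = (2/6)(2/6)(2/6) = 1/27.
Multiplying each by its prior: 1/4 · 125/216 = 125/864, 1/4 · 8/27 = 2/27, 1/4 · 1/8 = 1/32, 1/4 · 1/27 = 1/108; summing to 7/27.
Therefore the posterior P(r = 2 | data) = (2/27) / (7/27) = 2/7.

0.286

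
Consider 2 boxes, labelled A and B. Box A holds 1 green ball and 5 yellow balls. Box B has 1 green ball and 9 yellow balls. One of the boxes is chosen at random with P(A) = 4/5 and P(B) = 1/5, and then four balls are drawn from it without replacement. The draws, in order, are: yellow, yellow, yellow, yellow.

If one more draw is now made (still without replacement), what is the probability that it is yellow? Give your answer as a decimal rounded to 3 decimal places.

Under each hypothesis, the probability of the observed sequence is: P(data | box A) = (5/6)(4/5)(3/4)(2/3) = 1/3; P(data | box B) = (9/10)(8/9)(7/8)(6/7) = 3/5.
The prior-weighted likelihoods are 4/5 · 1/3 = 4/15, 1/5 · 3/5 = 3/25; with total 29/75.
Normalising, the posterior is P(box A | data) = 20/29, P(box B | data) = 9/29.
Averaging over the posterior, P(yellow next | data) = (1/2)(20/29) + (5/6)(9/29) = 35/58.

0.603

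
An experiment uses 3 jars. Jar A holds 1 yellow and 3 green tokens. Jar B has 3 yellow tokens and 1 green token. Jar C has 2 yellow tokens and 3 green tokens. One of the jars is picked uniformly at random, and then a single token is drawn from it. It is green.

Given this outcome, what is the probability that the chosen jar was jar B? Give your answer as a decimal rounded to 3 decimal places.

0.156

Under each hypothesis, the probability of this draw is: P(data | jar A) = (3/4) = 3/4; P(data | jar B) = (1/4) = 1/4; P(data | jar C) = (3/5) = 3/5.
Multiplying each by its prior: 1/3 · 3/4 = 1/4, 1/3 · 1/4 = 1/12, 1/3 · 3/5 = 1/5; these sum to 8/15.
Therefore the posterior P(jar B | data) = (1/12) / (8/15) = 5/32.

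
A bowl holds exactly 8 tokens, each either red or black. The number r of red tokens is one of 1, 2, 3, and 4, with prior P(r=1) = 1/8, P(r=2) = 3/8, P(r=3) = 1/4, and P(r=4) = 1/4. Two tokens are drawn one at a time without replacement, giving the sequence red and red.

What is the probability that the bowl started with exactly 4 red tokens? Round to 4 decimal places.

For each hypothesis, P(data | H) works out to: P(data | r = 1) = (1/8)(0/7) = 0; P(data | r = 2) = (2/8)(1/7) = 1/28; P(data | r = 3) = (3/8)(2/7) = 3/28; P(data | r = 4) = (4/8)(3/7) = 3/14.
The prior-weighted likelihoods are 1/8 · 0 = 0, 3/8 · 1/28 = 3/224, 1/4 · 3/28 = 3/112, 1/4 · 3/14 = 3/56; these sum to 3/32.
So P(r = 4 | data) = (3/56) / (3/32) = 4/7.

0.5714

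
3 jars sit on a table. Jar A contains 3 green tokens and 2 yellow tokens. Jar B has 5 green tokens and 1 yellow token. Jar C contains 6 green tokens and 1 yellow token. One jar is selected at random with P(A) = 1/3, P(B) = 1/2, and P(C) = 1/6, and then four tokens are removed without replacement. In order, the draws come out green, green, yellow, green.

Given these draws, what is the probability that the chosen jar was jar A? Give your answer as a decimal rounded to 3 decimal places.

0.237

Under each hypothesis, the probability of the observed sequence is: P(data | jar A) = (3/5)(2/4)(2/3)(1/2) = 1/10; P(data | jar B) = (5/6)(4/5)(1/4)(3/3) = 1/6; P(data | jar C) = (6/7)(5/6)(1/5)(4/4) = 1/7.
Weighting by the prior gives 1/3 · 1/10 = 1/30, 1/2 · 1/6 = 1/12, 1/6 · 1/7 = 1/42; these sum to 59/420.
So P(jar A | data) = (1/30) / (59/420) = 14/59.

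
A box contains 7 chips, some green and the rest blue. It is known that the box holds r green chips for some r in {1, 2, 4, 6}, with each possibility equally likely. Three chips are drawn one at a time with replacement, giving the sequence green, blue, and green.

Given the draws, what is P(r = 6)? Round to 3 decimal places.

The likelihood of the observed sequence under each hypothesis: P(data | r = 1) = (1/7)(6/7)(1/7) = 6/343; P(data | r = 2) = (2/7)(5/7)(2/7) = 20/343; P(data | r = 4) = (4/7)(3/7)(4/7) = 48/343; P(data | r = 6) = (6/7)(1/7)(6/7) = 36/343.
Weighting by the prior gives 1/4 · 6/343 = 3/686, 1/4 · 20/343 = 5/343, 1/4 · 48/343 = 12/343, 1/4 · 36/343 = 9/343; these sum to 55/686.
By Bayes' rule, P(r = 6 | data) = (9/343) / (55/686) = 18/55.

0.327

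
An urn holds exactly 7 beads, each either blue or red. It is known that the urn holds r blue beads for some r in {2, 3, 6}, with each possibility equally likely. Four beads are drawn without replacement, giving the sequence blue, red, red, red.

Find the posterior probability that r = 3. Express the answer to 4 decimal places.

The likelihood of the observed sequence under each hypothesis: P(data | r = 2) = (2/7)(5/6)(4/5)(3/4) = 1/7; P(data | r = 3) = (3/7)(4/6)(3/5)(2/4) = 3/35; P(data | r = 6) = (6/7)(1/6)(0/5) = 0.
The prior-weighted likelihoods are 1/3 · 1/7 = 1/21, 1/3 · 3/35 = 1/35, 1/3 · 0 = 0; summing to 8/105.
By Bayes' rule, P(r = 3 | data) = (1/35) / (8/105) = 3/8.

0.3750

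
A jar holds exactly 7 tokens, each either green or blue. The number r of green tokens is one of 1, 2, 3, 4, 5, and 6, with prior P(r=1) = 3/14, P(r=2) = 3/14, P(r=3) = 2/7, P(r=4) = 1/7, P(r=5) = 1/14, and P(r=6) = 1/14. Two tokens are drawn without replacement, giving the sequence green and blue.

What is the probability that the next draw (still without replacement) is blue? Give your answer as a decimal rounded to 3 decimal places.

0.606

For each hypothesis, P(data | H) works out to: P(data | r = 1) = (1/7)(6/6) = 1/7; P(data | r = 2) = (2/7)(5/6) = 5/21; P(data | r = 3) = (3/7)(4/6) = 2/7; P(data | r = 4) = (4/7)(3/6) = 2/7; P(data | r = 5) = (5/7)(2/6) = 5/21; P(data | r = 6) = (6/7)(1/6) = 1/7.
Multiplying each by its prior: 3/14 · 1/7 = 3/98, 3/14 · 5/21 = 5/98, 2/7 · 2/7 = 4/49, 1/7 · 2/7 = 2/49, 1/14 · 5/21 = 5/294, 1/14 · 1/7 = 1/98; with total 34/147.
Dividing through by the total gives posterior P(r = 1 | data) = 9/68, P(r = 2 | data) = 15/68, P(r = 3 | data) = 6/17, P(r = 4 | data) = 3/17, P(r = 5 | data) = 5/68, P(r = 6 | data) = 3/68.
The predictive probability is P(blue next | data) = (1)(9/68) + (4/5)(15/68) + (3/5)(6/17) + (2/5)(3/17) + (1/5)(5/68) + (0)(3/68) = 103/170.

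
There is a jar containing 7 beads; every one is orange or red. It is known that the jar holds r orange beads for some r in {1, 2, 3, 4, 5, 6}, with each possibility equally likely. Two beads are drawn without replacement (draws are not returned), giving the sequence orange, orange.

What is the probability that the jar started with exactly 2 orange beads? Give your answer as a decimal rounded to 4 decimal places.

0.0286

Compute the likelihood of the observed sequence for each case: P(data | r = 1) = (1/7)(0/6) = 0; P(data | r = 2) = (2/7)(1/6) = 1/21; P(data | r = 3) = (3/7)(2/6) = 1/7; P(data | r = 4) = (4/7)(3/6) = 2/7; P(data | r = 5) = (5/7)(4/6) = 10/21; P(data | r = 6) = (6/7)(5/6) = 5/7.
Weighting by the prior gives 1/6 · 0 = 0, 1/6 · 1/21 = 1/126, 1/6 · 1/7 = 1/42, 1/6 · 2/7 = 1/21, 1/6 · 10/21 = 5/63, 1/6 · 5/7 = 5/42; these sum to 5/18.
By Bayes' rule, P(r = 2 | data) = (1/126) / (5/18) = 1/35.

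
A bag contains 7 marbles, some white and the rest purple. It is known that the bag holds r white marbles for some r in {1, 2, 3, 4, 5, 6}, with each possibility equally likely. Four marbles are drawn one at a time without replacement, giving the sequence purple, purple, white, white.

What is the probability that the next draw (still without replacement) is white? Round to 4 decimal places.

0.5000

The likelihood of the observed sequence under each hypothesis: P(data | r = 1) = (6/7)(5/6)(1/5)(0/4) = 0; P(data | r = 2) = (5/7)(4/6)(2/5)(1/4) = 1/21; P(data | r = 3) = (4/7)(3/6)(3/5)(2/4) = 3/35; P(data | r = 4) = (3/7)(2/6)(4/5)(3/4) = 3/35; P(data | r = 5) = (2/7)(1/6)(5/5)(4/4) = 1/21; P(data | r = 6) = (1/7)(0/6) = 0.
Weighting by the prior gives 1/6 · 0 = 0, 1/6 · 1/21 = 1/126, 1/6 · 3/35 = 1/70, 1/6 · 3/35 = 1/70, 1/6 · 1/21 = 1/126, 1/6 · 0 = 0; with total 2/45.
Normalising, the posterior is P(r = 1 | data) = 0, P(r = 2 | data) = 5/28, P(r = 3 | data) = 9/28, P(r = 4 | data) = 9/28, P(r = 5 | data) = 5/28, P(r = 6 | data) = 0.
The predictive probability is P(white next | data) = (0)(5/28) + (1/3)(9/28) + (2/3)(9/28) + (1)(5/28) = 1/2.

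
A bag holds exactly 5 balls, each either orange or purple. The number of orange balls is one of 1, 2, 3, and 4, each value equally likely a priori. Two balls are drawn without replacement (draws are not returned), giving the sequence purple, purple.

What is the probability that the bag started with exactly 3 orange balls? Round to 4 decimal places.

0.1000

For each hypothesis, P(data | H) works out to: P(data | r = 1) = (4/5)(3/4) = 3/5; P(data | r = 2) = (3/5)(2/4) = 3/10; P(data | r = 3) = (2/5)(1/4) = 1/10; P(data | r = 4) = (1/5)(0/4) = 0.
The prior-weighted likelihoods are 1/4 · 3/5 = 3/20, 1/4 · 3/10 = 3/40, 1/4 · 1/10 = 1/40, 1/4 · 0 = 0; with total 1/4.
By Bayes' rule, P(r = 3 | data) = (1/40) / (1/4) = 1/10.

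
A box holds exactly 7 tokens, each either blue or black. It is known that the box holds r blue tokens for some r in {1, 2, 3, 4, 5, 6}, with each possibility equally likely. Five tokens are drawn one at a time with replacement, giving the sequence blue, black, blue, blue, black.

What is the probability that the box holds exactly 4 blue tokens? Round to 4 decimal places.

For each hypothesis, P(data | H) works out to: P(data | r = 1) = (1/7)(6/7)(1/7)(1/7)(6/7) = 0.002142; P(data | r = 2) = (2/7)(5/7)(2/7)(2/7)(5/7) = 0.0119; P(data | r = 3) = (3/7)(4/7)(3/7)(3/7)(4/7) = 0.025704; P(data | r = 4) = (4/7)(3/7)(4/7)(4/7)(3/7) = 0.034271; P(data | r = 5) = (5/7)(2/7)(5/7)(5/7)(2/7) = 0.02975; P(data | r = 6) = (6/7)(1/7)(6/7)(6/7)(1/7) = 0.012852.
Multiplying each by its prior: 1/6 · 0.002142 = 0.00035699, 1/6 · 0.0119 = 0.0019833, 1/6 · 0.025704 = 0.0042839, 1/6 · 0.034271 = 0.0057119, 1/6 · 0.02975 = 0.0049583, 1/6 · 0.012852 = 0.002142; with total 0.019436.
By Bayes' rule, P(r = 4 | data) = (0.0057119) / (0.019436) = 0.29388.

0.2939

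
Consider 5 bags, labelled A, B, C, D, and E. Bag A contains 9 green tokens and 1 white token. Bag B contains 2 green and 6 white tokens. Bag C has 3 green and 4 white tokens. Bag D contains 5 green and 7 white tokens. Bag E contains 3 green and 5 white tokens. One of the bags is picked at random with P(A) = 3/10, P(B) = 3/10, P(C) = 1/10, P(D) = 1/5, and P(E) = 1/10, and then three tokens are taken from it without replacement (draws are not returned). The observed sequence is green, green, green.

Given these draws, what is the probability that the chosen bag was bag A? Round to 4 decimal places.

Under each hypothesis, the probability of the observed sequence is: P(data | bag A) = (9/10)(8/9)(7/8) = 0.7; P(data | bag B) = (2/8)(1/7)(0/6) = 0; P(data | bag C) = (3/7)(2/6)(1/5) = 0.028571; P(data | bag D) = (5/12)(4/11)(3/10) = 0.045455; P(data | bag E) = (3/8)(2/7)(1/6) = 0.017857.
Multiplying each by its prior: 3/10 · 0.7 = 0.21, 3/10 · 0 = 0, 1/10 · 0.028571 = 0.0028571, 1/5 · 0.045455 = 0.0090909, 1/10 · 0.017857 = 0.0017857; summing to 0.22373.
So P(bag A | data) = (0.21) / (0.22373) = 0.93862.

0.9386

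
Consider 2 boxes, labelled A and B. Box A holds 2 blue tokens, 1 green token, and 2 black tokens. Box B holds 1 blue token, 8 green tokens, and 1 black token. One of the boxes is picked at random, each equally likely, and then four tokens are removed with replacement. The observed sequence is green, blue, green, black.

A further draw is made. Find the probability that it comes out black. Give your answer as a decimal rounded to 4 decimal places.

Under each hypothesis, the probability of the observed sequence is: P(data | box A) = (1/5)(2/5)(1/5)(2/5) = 4/625; P(data | box B) = (8/10)(1/10)(8/10)(1/10) = 4/625.
Multiplying each by its prior: 1/2 · 4/625 = 2/625, 1/2 · 4/625 = 2/625; with total 4/625.
The posterior is then P(box A | data) = 1/2, P(box B | data) = 1/2.
The predictive probability is P(black next | data) = (2/5)(1/2) + (1/10)(1/2) = 1/4.

0.2500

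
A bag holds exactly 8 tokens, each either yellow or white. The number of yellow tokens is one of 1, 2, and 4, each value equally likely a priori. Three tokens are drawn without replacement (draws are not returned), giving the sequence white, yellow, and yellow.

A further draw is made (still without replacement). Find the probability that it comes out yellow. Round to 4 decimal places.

0.3200

For each hypothesis, P(data | H) works out to: P(data | r = 1) = (7/8)(1/7)(0/6) = 0; P(data | r = 2) = (6/8)(2/7)(1/6) = 1/28; P(data | r = 4) = (4/8)(4/7)(3/6) = 1/7.
Weighting by the prior gives 1/3 · 0 = 0, 1/3 · 1/28 = 1/84, 1/3 · 1/7 = 1/21; these sum to 5/84.
Dividing through by the total gives posterior P(r = 1 | data) = 0, P(r = 2 | data) = 1/5, P(r = 4 | data) = 4/5.
Averaging over the posterior, P(yellow next | data) = (0)(1/5) + (2/5)(4/5) = 8/25.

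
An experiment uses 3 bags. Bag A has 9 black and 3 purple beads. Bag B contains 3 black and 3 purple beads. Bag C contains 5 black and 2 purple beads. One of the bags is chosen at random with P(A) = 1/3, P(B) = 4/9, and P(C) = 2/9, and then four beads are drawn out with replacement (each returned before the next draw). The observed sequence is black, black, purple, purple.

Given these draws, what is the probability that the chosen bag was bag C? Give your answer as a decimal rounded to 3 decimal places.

Under each hypothesis, the probability of the observed sequence is: P(data | bag A) = (9/12)(9/12)(3/12)(3/12) = 0.035156; P(data | bag B) = (3/6)(3/6)(3/6)(3/6) = 0.0625; P(data | bag C) = (5/7)(5/7)(2/7)(2/7) = 0.041649.
Multiplying each by its prior: 1/3 · 0.035156 = 0.011719, 4/9 · 0.0625 = 0.027778, 2/9 · 0.041649 = 0.0092554; summing to 0.048752.
Therefore the posterior P(bag C | data) = (0.0092554) / (0.048752) = 0.18985.

0.190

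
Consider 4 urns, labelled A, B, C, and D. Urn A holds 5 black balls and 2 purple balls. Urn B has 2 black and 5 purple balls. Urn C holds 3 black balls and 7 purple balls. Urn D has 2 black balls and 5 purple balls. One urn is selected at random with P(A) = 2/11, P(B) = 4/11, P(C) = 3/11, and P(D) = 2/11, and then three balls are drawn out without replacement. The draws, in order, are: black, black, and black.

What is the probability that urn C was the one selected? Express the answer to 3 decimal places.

0.042

For each hypothesis, P(data | H) works out to: P(data | urn A) = (5/7)(4/6)(3/5) = 0.28571; P(data | urn B) = (2/7)(1/6)(0/5) = 0; P(data | urn C) = (3/10)(2/9)(1/8) = 0.0083333; P(data | urn D) = (2/7)(1/6)(0/5) = 0.
The prior-weighted likelihoods are 2/11 · 0.28571 = 0.051948, 4/11 · 0 = 0, 3/11 · 0.0083333 = 0.0022727, 2/11 · 0 = 0; these sum to 0.054221.
So P(urn C | data) = (0.0022727) / (0.054221) = 0.041916.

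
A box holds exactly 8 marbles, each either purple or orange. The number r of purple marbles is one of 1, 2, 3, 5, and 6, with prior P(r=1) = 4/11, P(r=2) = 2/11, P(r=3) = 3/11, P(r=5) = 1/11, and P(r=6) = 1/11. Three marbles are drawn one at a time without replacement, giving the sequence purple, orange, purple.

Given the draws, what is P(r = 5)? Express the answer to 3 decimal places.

0.256

Compute the likelihood of the observed sequence for each case: P(data | r = 1) = (1/8)(7/7)(0/6) = 0; P(data | r = 2) = (2/8)(6/7)(1/6) = 1/28; P(data | r = 3) = (3/8)(5/7)(2/6) = 5/56; P(data | r = 5) = (5/8)(3/7)(4/6) = 5/28; P(data | r = 6) = (6/8)(2/7)(5/6) = 5/28.
The prior-weighted likelihoods are 4/11 · 0 = 0, 2/11 · 1/28 = 1/154, 3/11 · 5/56 = 15/616, 1/11 · 5/28 = 5/308, 1/11 · 5/28 = 5/308; with total 39/616.
By Bayes' rule, P(r = 5 | data) = (5/308) / (39/616) = 10/39.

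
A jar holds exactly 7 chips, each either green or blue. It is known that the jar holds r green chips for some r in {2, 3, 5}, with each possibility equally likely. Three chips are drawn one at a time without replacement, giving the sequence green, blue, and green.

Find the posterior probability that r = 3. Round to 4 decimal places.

0.3243

Under each hypothesis, the probability of the observed sequence is: P(data | r = 2) = (2/7)(5/6)(1/5) = 1/21; P(data | r = 3) = (3/7)(4/6)(2/5) = 4/35; P(data | r = 5) = (5/7)(2/6)(4/5) = 4/21.
The prior-weighted likelihoods are 1/3 · 1/21 = 1/63, 1/3 · 4/35 = 4/105, 1/3 · 4/21 = 4/63; with total 37/315.
By Bayes' rule, P(r = 3 | data) = (4/105) / (37/315) = 12/37.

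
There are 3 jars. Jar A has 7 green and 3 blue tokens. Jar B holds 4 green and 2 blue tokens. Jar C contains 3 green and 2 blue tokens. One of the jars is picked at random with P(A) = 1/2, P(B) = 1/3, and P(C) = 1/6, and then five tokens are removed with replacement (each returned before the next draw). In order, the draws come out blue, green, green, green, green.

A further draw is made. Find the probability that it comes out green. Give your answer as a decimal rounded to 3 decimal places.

For each hypothesis, P(data | H) works out to: P(data | jar A) = (3/10)(7/10)(7/10)(7/10)(7/10) = 0.07203; P(data | jar B) = (2/6)(4/6)(4/6)(4/6)(4/6) = 0.065844; P(data | jar C) = (2/5)(3/5)(3/5)(3/5)(3/5) = 0.05184.
Weighting by the prior gives 1/2 · 0.07203 = 0.036015, 1/3 · 0.065844 = 0.021948, 1/6 · 0.05184 = 0.00864; summing to 0.066603.
The posterior is then P(jar A | data) = 0.54074, P(jar B | data) = 0.32953, P(jar C | data) = 0.12972.
Averaging over the posterior, P(green next | data) = (7/10)(0.54074) + (2/3)(0.32953) + (3/5)(0.12972) = 0.67604.

0.676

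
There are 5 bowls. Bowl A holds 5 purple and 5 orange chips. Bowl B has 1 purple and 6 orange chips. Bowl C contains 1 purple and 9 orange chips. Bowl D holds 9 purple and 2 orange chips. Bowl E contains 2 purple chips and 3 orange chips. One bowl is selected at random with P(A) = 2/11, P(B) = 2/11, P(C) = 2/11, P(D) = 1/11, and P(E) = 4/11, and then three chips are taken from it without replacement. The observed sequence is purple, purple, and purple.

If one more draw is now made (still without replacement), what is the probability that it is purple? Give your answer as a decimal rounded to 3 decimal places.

Compute the likelihood of the observed sequence for each case: P(data | bowl A) = (5/10)(4/9)(3/8) = 0.083333; P(data | bowl B) = (1/7)(0/6) = 0; P(data | bowl C) = (1/10)(0/9) = 0; P(data | bowl D) = (9/11)(8/10)(7/9) = 0.50909; P(data | bowl E) = (2/5)(1/4)(0/3) = 0.
Weighting by the prior gives 2/11 · 0.083333 = 0.015152, 2/11 · 0 = 0, 2/11 · 0 = 0, 1/11 · 0.50909 = 0.046281, 4/11 · 0 = 0; summing to 0.061433.
The posterior is then P(bowl A | data) = 0.24664, P(bowl B | data) = 0, P(bowl C | data) = 0, P(bowl D | data) = 0.75336, P(bowl E | data) = 0.
So P(purple next | data) = Σ P(purple next | H) P(H | data) = (2/7)(0.24664) + (3/4)(0.75336) = 0.63549.

0.635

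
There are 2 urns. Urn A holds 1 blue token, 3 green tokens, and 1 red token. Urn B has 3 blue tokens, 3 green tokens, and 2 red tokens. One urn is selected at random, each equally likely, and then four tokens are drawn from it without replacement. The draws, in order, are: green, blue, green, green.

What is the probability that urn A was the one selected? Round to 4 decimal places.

Compute the likelihood of the observed sequence for each case: P(data | urn A) = (3/5)(1/4)(2/3)(1/2) = 1/20; P(data | urn B) = (3/8)(3/7)(2/6)(1/5) = 3/280.
Weighting by the prior gives 1/2 · 1/20 = 1/40, 1/2 · 3/280 = 3/560; these sum to 17/560.
Therefore the posterior P(urn A | data) = (1/40) / (17/560) = 14/17.

0.8235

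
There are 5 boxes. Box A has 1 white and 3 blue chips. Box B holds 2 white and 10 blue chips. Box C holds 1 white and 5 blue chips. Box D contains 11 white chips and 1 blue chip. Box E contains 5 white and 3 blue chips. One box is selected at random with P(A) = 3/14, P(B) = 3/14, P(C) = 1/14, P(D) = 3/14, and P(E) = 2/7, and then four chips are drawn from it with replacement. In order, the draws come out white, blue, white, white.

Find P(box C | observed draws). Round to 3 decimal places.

The likelihood of the observed sequence under each hypothesis: P(data | box A) = (1/4)(3/4)(1/4)(1/4) = 0.011719; P(data | box B) = (2/12)(10/12)(2/12)(2/12) = 0.003858; P(data | box C) = (1/6)(5/6)(1/6)(1/6) = 0.003858; P(data | box D) = (11/12)(1/12)(11/12)(11/12) = 0.064188; P(data | box E) = (5/8)(3/8)(5/8)(5/8) = 0.091553.
Multiplying each by its prior: 3/14 · 0.011719 = 0.0025112, 3/14 · 0.003858 = 0.00082672, 1/14 · 0.003858 = 0.00027557, 3/14 · 0.064188 = 0.013755, 2/7 · 0.091553 = 0.026158; summing to 0.043526.
By Bayes' rule, P(box C | data) = (0.00027557) / (0.043526) = 0.0063312.

0.006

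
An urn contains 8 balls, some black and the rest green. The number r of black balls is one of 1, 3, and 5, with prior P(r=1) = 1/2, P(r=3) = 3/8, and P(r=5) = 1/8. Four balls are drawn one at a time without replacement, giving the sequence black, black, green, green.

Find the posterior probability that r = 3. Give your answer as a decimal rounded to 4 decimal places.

The likelihood of the observed sequence under each hypothesis: P(data | r = 1) = (1/8)(0/7) = 0; P(data | r = 3) = (3/8)(2/7)(5/6)(4/5) = 1/14; P(data | r = 5) = (5/8)(4/7)(3/6)(2/5) = 1/14.
Multiplying each by its prior: 1/2 · 0 = 0, 3/8 · 1/14 = 3/112, 1/8 · 1/14 = 1/112; these sum to 1/28.
So P(r = 3 | data) = (3/112) / (1/28) = 3/4.

0.7500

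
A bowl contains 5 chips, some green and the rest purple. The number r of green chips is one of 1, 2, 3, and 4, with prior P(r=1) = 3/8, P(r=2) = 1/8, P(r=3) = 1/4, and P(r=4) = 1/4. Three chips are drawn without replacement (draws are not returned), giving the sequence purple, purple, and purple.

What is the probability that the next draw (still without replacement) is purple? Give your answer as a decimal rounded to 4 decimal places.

0.4615

Compute the likelihood of the observed sequence for each case: P(data | r = 1) = (4/5)(3/4)(2/3) = 2/5; P(data | r = 2) = (3/5)(2/4)(1/3) = 1/10; P(data | r = 3) = (2/5)(1/4)(0/3) = 0; P(data | r = 4) = (1/5)(0/4) = 0.
Multiplying each by its prior: 3/8 · 2/5 = 3/20, 1/8 · 1/10 = 1/80, 1/4 · 0 = 0, 1/4 · 0 = 0; these sum to 13/80.
The posterior is then P(r = 1 | data) = 12/13, P(r = 2 | data) = 1/13, P(r = 3 | data) = 0, P(r = 4 | data) = 0.
So P(purple next | data) = Σ P(purple next | H) P(H | data) = (1/2)(12/13) + (0)(1/13) = 6/13.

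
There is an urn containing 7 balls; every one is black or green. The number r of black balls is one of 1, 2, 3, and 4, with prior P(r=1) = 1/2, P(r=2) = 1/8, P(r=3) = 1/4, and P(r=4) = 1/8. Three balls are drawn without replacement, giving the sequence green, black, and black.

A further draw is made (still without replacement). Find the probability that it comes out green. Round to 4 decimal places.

Compute the likelihood of the observed sequence for each case: P(data | r = 1) = (6/7)(1/6)(0/5) = 0; P(data | r = 2) = (5/7)(2/6)(1/5) = 1/21; P(data | r = 3) = (4/7)(3/6)(2/5) = 4/35; P(data | r = 4) = (3/7)(4/6)(3/5) = 6/35.
Multiplying each by its prior: 1/2 · 0 = 0, 1/8 · 1/21 = 1/168, 1/4 · 4/35 = 1/35, 1/8 · 6/35 = 3/140; these sum to 47/840.
Normalising, the posterior is P(r = 1 | data) = 0, P(r = 2 | data) = 5/47, P(r = 3 | data) = 24/47, P(r = 4 | data) = 18/47.
So P(green next | data) = Σ P(green next | H) P(H | data) = (1)(5/47) + (3/4)(24/47) + (1/2)(18/47) = 32/47.

0.6809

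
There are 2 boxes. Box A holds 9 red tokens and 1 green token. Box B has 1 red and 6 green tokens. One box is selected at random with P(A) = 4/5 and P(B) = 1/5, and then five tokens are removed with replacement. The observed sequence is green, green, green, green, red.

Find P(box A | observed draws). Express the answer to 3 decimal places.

Compute the likelihood of the observed sequence for each case: P(data | box A) = (1/10)(1/10)(1/10)(1/10)(9/10) = 9e-05; P(data | box B) = (6/7)(6/7)(6/7)(6/7)(1/7) = 0.077111.
Multiplying each by its prior: 4/5 · 9e-05 = 7.2e-05, 1/5 · 0.077111 = 0.015422; summing to 0.015494.
Therefore the posterior P(box A | data) = (7.2e-05) / (0.015494) = 0.0046469.

0.005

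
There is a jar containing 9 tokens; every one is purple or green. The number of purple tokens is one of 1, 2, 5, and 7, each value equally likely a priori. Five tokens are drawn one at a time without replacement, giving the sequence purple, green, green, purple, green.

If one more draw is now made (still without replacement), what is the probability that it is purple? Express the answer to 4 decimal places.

0.4000

Compute the likelihood of the observed sequence for each case: P(data | r = 1) = (1/9)(8/8)(7/7)(0/6) = 0; P(data | r = 2) = (2/9)(7/8)(6/7)(1/6)(5/5) = 1/36; P(data | r = 5) = (5/9)(4/8)(3/7)(4/6)(2/5) = 2/63; P(data | r = 7) = (7/9)(2/8)(1/7)(6/6)(0/5) = 0.
Weighting by the prior gives 1/4 · 0 = 0, 1/4 · 1/36 = 1/144, 1/4 · 2/63 = 1/126, 1/4 · 0 = 0; with total 5/336.
Dividing through by the total gives posterior P(r = 1 | data) = 0, P(r = 2 | data) = 7/15, P(r = 5 | data) = 8/15, P(r = 7 | data) = 0.
So P(purple next | data) = Σ P(purple next | H) P(H | data) = (0)(7/15) + (3/4)(8/15) = 2/5.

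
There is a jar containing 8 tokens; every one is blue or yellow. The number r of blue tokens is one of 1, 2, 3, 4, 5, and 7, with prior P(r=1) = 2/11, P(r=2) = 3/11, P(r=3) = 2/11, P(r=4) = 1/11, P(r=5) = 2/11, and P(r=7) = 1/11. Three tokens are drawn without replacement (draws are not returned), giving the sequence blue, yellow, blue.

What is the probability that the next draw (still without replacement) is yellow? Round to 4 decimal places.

0.5255

Compute the likelihood of the observed sequence for each case: P(data | r = 1) = (1/8)(7/7)(0/6) = 0; P(data | r = 2) = (2/8)(6/7)(1/6) = 1/28; P(data | r = 3) = (3/8)(5/7)(2/6) = 5/56; P(data | r = 4) = (4/8)(4/7)(3/6) = 1/7; P(data | r = 5) = (5/8)(3/7)(4/6) = 5/28; P(data | r = 7) = (7/8)(1/7)(6/6) = 1/8.
Multiplying each by its prior: 2/11 · 0 = 0, 3/11 · 1/28 = 3/308, 2/11 · 5/56 = 5/308, 1/11 · 1/7 = 1/77, 2/11 · 5/28 = 5/154, 1/11 · 1/8 = 1/88; summing to 51/616.
The posterior is then P(r = 1 | data) = 0, P(r = 2 | data) = 2/17, P(r = 3 | data) = 10/51, P(r = 4 | data) = 8/51, P(r = 5 | data) = 20/51, P(r = 7 | data) = 7/51.
Averaging over the posterior, P(yellow next | data) = (1)(2/17) + (4/5)(10/51) + (3/5)(8/51) + (2/5)(20/51) + (0)(7/51) = 134/255.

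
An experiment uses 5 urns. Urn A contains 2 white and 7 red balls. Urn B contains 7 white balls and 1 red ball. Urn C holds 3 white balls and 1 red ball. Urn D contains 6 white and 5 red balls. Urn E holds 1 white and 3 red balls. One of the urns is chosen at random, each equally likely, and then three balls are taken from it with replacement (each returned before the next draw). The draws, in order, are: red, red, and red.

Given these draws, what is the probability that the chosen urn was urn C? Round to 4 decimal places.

The likelihood of the observed sequence under each hypothesis: P(data | urn A) = (7/9)(7/9)(7/9) = 0.47051; P(data | urn B) = (1/8)(1/8)(1/8) = 0.0019531; P(data | urn C) = (1/4)(1/4)(1/4) = 0.015625; P(data | urn D) = (5/11)(5/11)(5/11) = 0.093914; P(data | urn E) = (3/4)(3/4)(3/4) = 0.42188.
Weighting by the prior gives 1/5 · 0.47051 = 0.094102, 1/5 · 0.0019531 = 0.00039063, 1/5 · 0.015625 = 0.003125, 1/5 · 0.093914 = 0.018783, 1/5 · 0.42188 = 0.084375; these sum to 0.20078.
By Bayes' rule, P(urn C | data) = (0.003125) / (0.20078) = 0.015565.

0.0156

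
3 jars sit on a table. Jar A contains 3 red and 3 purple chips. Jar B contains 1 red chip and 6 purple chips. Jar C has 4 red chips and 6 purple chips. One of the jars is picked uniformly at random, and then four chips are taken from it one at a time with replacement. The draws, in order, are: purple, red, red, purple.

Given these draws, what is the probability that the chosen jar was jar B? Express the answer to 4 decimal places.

0.1110

The likelihood of the observed sequence under each hypothesis: P(data | jar A) = (3/6)(3/6)(3/6)(3/6) = 0.0625; P(data | jar B) = (6/7)(1/7)(1/7)(6/7) = 0.014994; P(data | jar C) = (6/10)(4/10)(4/10)(6/10) = 0.0576.
Weighting by the prior gives 1/3 · 0.0625 = 0.020833, 1/3 · 0.014994 = 0.0049979, 1/3 · 0.0576 = 0.0192; these sum to 0.045031.
Hence P(jar B | data) = (0.0049979) / (0.045031) = 0.11099.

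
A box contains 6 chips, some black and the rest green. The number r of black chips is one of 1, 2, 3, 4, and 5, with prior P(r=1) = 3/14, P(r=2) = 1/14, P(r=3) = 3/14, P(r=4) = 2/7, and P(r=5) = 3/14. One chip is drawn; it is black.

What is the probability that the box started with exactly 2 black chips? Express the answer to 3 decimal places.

Compute the likelihood of this draw for each case: P(data | r = 1) = (1/6) = 1/6; P(data | r = 2) = (2/6) = 1/3; P(data | r = 3) = (3/6) = 1/2; P(data | r = 4) = (4/6) = 2/3; P(data | r = 5) = (5/6) = 5/6.
The prior-weighted likelihoods are 3/14 · 1/6 = 1/28, 1/14 · 1/3 = 1/42, 3/14 · 1/2 = 3/28, 2/7 · 2/3 = 4/21, 3/14 · 5/6 = 5/28; these sum to 15/28.
So P(r = 2 | data) = (1/42) / (15/28) = 2/45.

0.044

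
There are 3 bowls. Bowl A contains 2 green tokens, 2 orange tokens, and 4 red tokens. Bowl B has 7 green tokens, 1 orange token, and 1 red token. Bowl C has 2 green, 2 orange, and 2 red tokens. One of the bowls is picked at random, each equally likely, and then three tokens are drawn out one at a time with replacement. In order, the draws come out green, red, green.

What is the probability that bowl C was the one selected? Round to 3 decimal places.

For each hypothesis, P(data | H) works out to: P(data | bowl A) = (2/8)(4/8)(2/8) = 0.03125; P(data | bowl B) = (7/9)(1/9)(7/9) = 0.067215; P(data | bowl C) = (2/6)(2/6)(2/6) = 0.037037.
Weighting by the prior gives 1/3 · 0.03125 = 0.010417, 1/3 · 0.067215 = 0.022405, 1/3 · 0.037037 = 0.012346; these sum to 0.045167.
By Bayes' rule, P(bowl C | data) = (0.012346) / (0.045167) = 0.27333.

0.273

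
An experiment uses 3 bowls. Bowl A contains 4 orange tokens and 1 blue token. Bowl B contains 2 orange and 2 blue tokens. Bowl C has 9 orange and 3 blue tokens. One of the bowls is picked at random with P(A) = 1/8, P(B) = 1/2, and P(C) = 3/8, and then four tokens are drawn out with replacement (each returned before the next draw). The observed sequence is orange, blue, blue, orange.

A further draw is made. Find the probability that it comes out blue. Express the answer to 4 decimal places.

Under each hypothesis, the probability of the observed sequence is: P(data | bowl A) = (4/5)(1/5)(1/5)(4/5) = 0.0256; P(data | bowl B) = (2/4)(2/4)(2/4)(2/4) = 0.0625; P(data | bowl C) = (9/12)(3/12)(3/12)(9/12) = 0.035156.
Multiplying each by its prior: 1/8 · 0.0256 = 0.0032, 1/2 · 0.0625 = 0.03125, 3/8 · 0.035156 = 0.013184; with total 0.047634.
The posterior is then P(bowl A | data) = 0.067179, P(bowl B | data) = 0.65605, P(bowl C | data) = 0.27677.
So P(blue next | data) = Σ P(blue next | H) P(H | data) = (1/5)(0.067179) + (1/2)(0.65605) + (1/4)(0.27677) = 0.41065.

0.4107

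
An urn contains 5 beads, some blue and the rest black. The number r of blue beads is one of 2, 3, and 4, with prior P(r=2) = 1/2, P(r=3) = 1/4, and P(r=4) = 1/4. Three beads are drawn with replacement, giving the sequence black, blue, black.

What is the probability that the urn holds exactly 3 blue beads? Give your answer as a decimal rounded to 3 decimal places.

0.231

Under each hypothesis, the probability of the observed sequence is: P(data | r = 2) = (3/5)(2/5)(3/5) = 18/125; P(data | r = 3) = (2/5)(3/5)(2/5) = 12/125; P(data | r = 4) = (1/5)(4/5)(1/5) = 4/125.
Weighting by the prior gives 1/2 · 18/125 = 9/125, 1/4 · 12/125 = 3/125, 1/4 · 4/125 = 1/125; summing to 13/125.
Hence P(r = 3 | data) = (3/125) / (13/125) = 3/13.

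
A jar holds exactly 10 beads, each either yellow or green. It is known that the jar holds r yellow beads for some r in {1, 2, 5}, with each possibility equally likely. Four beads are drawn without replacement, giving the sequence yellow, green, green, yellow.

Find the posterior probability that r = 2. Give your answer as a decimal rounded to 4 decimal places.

0.2188

The likelihood of the observed sequence under each hypothesis: P(data | r = 1) = (1/10)(9/9)(8/8)(0/7) = 0; P(data | r = 2) = (2/10)(8/9)(7/8)(1/7) = 1/45; P(data | r = 5) = (5/10)(5/9)(4/8)(4/7) = 5/63.
Weighting by the prior gives 1/3 · 0 = 0, 1/3 · 1/45 = 1/135, 1/3 · 5/63 = 5/189; summing to 32/945.
Therefore the posterior P(r = 2 | data) = (1/135) / (32/945) = 7/32.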